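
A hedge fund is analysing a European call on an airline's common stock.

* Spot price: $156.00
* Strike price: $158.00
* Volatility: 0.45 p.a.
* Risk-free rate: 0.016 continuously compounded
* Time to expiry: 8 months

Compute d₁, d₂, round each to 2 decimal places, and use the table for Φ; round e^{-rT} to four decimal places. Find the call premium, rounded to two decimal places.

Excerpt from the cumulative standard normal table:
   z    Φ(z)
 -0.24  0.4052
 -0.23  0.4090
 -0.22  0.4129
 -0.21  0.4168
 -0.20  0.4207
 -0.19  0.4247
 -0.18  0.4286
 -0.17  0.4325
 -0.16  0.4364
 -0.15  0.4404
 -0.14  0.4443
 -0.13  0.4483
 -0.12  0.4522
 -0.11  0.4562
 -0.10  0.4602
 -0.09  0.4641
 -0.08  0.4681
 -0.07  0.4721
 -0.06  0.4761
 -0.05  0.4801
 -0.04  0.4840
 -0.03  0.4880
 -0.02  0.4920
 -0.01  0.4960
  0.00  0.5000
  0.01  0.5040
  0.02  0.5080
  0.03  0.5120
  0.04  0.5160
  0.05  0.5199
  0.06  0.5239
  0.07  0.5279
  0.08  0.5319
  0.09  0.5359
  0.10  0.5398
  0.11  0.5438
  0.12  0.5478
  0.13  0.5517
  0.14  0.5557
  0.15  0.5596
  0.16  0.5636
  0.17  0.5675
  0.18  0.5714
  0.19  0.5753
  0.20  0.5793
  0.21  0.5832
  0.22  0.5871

$22.75

T = 0.6667;  σ√T = 0.3674
d₁ = [ln(156/158) + (0.016 + 0.45²/2)·0.6667] / 0.3674 = [-0.0127 + 0.0782] / 0.3674 = 0.1781 → 0.18
d₂ = d₁ − σ√T = 0.1781 − 0.3674 = -0.1894 → -0.19
exp(−rT) = exp(−0.016·0.6667) = 0.9894
C = 156·N(0.18) − 158·0.9894·N(-0.19) = 156·0.5714 − 158·0.9894·0.4247 = 89.1384 − 66.3913 = 22.7471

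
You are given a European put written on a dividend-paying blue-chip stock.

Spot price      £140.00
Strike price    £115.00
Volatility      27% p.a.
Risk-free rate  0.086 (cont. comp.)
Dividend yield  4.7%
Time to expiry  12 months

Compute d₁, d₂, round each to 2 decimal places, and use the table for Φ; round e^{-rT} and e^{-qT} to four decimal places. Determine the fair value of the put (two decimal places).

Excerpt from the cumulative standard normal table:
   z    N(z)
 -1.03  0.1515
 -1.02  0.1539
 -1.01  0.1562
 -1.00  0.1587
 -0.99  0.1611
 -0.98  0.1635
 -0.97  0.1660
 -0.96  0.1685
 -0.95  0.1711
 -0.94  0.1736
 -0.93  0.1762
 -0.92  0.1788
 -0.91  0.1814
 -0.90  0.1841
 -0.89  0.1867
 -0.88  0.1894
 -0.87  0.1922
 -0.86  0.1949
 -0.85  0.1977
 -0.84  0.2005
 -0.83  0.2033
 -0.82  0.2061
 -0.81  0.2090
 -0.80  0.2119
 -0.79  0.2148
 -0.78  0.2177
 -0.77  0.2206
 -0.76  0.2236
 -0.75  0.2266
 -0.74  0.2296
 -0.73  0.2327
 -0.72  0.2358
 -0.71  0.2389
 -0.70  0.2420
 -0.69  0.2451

σ√T = 0.27·√1 = 0.2700
d₁ = [ln(140/115) + (0.086 − 0.047 + ½·0.27²)·1] / (σ√T) = (0.1967 + 0.0754) / 0.2700 = 1.0080 → 1.01
d₂ = 1.0080 − 0.2700 = 0.7380 → 0.74
e^(−qT) = e^(−0.047·1) = 0.9541;  e^(−rT) = e^(−0.086·1) = 0.9176
P = 115·0.9176·N(-0.74) − 140·0.9541·N(-1.01) = 115·0.9176·0.2296 − 140·0.9541·0.1562 = 24.2283 − 20.8643 = 3.3641

£3.36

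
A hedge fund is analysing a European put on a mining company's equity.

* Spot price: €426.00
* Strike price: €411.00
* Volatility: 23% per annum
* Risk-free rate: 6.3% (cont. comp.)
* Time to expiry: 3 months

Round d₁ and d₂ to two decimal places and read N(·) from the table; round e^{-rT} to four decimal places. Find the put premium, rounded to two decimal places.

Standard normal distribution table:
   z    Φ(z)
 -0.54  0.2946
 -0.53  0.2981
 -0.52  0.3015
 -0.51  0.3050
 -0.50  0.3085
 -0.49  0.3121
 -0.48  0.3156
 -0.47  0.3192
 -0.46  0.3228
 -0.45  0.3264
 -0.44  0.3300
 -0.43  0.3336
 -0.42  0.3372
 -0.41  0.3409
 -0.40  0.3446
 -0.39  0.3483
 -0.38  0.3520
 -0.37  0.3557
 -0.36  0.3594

€10.99

T = 0.25;  σ√T = 0.1150
d₁ = [ln(426/411) + (0.063 + 0.23²/2)·0.25] / 0.1150 = [0.0358 + 0.0224] / 0.1150 = 0.5062 ⇒ 0.51
d₂ = d₁ − σ√T = 0.5062 − 0.1150 = 0.3912 ⇒ 0.39
exp(−rT) = exp(−0.063·0.25) = 0.9844
P = 411·0.9844·N(-0.39) − 426·N(-0.51) = 411·0.9844·0.3483 − 426·0.3050 = 140.9181 − 129.9300 = 10.9881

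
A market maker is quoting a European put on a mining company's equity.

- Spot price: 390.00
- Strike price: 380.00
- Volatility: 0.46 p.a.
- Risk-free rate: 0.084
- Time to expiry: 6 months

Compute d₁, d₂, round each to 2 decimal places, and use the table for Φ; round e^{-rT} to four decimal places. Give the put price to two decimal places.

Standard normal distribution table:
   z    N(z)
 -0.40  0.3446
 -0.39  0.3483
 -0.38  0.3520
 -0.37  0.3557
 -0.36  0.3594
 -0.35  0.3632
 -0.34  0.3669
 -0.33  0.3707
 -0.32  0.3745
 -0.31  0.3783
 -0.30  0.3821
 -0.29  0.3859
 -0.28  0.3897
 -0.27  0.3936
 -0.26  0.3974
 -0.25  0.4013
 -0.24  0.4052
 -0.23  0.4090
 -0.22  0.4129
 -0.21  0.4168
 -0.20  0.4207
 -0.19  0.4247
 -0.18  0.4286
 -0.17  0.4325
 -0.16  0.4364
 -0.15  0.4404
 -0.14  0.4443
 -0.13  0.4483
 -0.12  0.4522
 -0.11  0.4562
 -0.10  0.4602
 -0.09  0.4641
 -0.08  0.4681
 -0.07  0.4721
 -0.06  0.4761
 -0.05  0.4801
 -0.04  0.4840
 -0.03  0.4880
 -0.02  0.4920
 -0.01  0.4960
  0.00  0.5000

36.22

σ√T = 0.46·√0.5 = 0.3253
ln(S/K) + (r + σ²/2)T = ln(390/380) + (0.084 + 0.46²/2)·0.5 = 0.0260 + 0.0949 = 0.1209
d₁ = 0.1209 / 0.3253 = 0.3716 ⇒ 0.37
d₂ = d₁ − σ√T = 0.3716 − 0.3253 = 0.0463 ⇒ 0.05
e^(−rT) = e^(−0.084·0.5) = 0.9589
P = 380·0.9589·N(-0.05) − 390·N(-0.37) = 380·0.9589·0.4801 − 390·0.3557 = 174.9398 − 138.7230 = 36.2168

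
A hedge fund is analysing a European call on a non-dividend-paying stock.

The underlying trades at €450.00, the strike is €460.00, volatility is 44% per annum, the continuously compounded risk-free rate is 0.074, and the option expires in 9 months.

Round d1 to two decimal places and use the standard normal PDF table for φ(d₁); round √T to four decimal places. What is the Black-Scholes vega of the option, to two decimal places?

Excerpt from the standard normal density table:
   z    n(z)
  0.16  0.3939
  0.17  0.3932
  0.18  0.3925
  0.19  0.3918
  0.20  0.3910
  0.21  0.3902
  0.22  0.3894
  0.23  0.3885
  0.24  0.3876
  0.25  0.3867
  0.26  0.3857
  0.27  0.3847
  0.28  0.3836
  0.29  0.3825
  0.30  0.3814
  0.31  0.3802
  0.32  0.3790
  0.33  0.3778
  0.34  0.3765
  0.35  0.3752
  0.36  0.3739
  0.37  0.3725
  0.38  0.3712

149.49

σ√T = 0.44·√0.75 = 0.3811
d₁ = [ln(450/460) + (0.074 + 0.44²/2)·0.75] / 0.3811 = [-0.0220 + 0.1281] / 0.3811 = 0.2785 ≈ 0.28
√T = √0.75 = 0.8660
φ(d₁) = φ(0.28) = 0.3836
vega = S·φ(d₁)·√T = 450·0.3836·0.8660 = 149.4889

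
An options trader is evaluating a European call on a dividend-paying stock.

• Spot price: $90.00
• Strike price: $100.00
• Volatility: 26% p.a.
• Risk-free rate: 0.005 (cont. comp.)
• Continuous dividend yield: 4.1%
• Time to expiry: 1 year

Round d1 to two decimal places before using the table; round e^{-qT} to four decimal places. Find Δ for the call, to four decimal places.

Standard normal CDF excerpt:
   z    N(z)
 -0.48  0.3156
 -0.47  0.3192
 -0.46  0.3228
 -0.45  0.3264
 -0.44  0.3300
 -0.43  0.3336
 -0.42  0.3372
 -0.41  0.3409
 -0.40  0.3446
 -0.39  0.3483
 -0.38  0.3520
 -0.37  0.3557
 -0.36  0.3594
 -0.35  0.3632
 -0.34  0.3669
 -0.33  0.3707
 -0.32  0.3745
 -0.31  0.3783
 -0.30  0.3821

T = 1;  σ√T = 0.2600
d₁ = [ln(90/100) + (0.005 − 0.041 + ½·0.26²)·1] / (σ√T) = (-0.1054 − 0.0022) / 0.2600 = -0.4137 ⇒ -0.41
N(d₁) = N(-0.41) = 0.3409
Δ_call = e^(−qT)·N(d₁) = 0.9598·0.3409 = 0.3272

0.3272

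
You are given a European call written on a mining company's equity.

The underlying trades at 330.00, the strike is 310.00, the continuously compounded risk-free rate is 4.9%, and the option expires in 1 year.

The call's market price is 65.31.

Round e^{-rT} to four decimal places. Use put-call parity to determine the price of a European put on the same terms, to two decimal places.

30.49

e^(−rT) = e^(−0.049·1) = 0.9522
Put-call parity: C − P = S − K·e^(−rT) = 330 − 310·0.9522 = 330 − 295.1820 = 34.8180
P = C − (C − P) = 65.31 − (34.8180) = 30.4920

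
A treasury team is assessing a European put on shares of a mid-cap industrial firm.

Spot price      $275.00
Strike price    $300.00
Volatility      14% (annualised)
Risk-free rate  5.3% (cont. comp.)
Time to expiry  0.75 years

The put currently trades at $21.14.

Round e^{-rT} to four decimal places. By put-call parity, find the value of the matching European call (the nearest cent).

$7.84

e^(−rT) = e^(−0.053·0.75) = 0.9610
Put-call parity: C − P = S − K·e^(−rT) = 275 − 300·0.9610 = 275 − 288.3000 = -13.3000
C = P + (C − P) = 21.14 + (-13.3000) = 7.8400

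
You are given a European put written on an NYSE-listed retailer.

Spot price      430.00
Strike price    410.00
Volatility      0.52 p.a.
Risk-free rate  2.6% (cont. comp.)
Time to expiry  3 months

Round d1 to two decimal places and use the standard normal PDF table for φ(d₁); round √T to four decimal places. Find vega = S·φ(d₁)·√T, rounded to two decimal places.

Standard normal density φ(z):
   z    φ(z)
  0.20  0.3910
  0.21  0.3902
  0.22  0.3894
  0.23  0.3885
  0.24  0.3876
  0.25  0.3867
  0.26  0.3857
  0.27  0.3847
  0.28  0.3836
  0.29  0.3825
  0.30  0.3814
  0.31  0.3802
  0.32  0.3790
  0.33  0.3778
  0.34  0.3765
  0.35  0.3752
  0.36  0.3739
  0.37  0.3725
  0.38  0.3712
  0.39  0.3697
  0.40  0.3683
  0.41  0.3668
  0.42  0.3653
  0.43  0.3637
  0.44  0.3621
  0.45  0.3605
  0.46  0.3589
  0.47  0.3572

80.95

σ√T = 0.52 × 0.5000 = 0.2600
d₁ = [ln(430/410) + (0.026 + ½·0.52²)·0.25] / (σ√T) = (0.0476 + 0.0403) / 0.2600 = 0.3382 ≈ 0.34
√T = √0.25 = 0.5000
φ(d₁) = φ(0.34) = 0.3765
vega = S·φ(d₁)·√T = 430·0.3765·0.5000 = 80.9475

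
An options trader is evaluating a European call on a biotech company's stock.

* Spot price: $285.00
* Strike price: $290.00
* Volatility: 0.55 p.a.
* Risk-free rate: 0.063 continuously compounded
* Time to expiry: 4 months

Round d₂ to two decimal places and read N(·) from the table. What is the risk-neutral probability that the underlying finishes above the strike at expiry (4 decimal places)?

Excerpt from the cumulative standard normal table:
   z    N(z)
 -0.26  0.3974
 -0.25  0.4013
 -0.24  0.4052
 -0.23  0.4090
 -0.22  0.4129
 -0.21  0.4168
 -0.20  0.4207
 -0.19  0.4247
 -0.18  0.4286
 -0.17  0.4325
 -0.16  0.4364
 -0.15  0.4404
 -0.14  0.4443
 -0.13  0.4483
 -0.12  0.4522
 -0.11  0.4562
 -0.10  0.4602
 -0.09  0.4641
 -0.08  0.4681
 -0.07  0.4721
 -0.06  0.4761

0.4404

σ√T = 0.55·√0.3333 = 0.3175
ln(S/K) + (r + σ²/2)T = ln(285/290) + (0.063 + 0.55²/2)·0.3333 = -0.0174 + 0.0714 = 0.0540
d₁ = 0.0540 / 0.3175 = 0.1701 ⇒ 0.17
d₂ = d₁ − σ√T = 0.1701 − 0.3175 = -0.1474 ⇒ -0.15
Risk-neutral Pr[S_T > K] = N(d₂) = N(-0.15) = 0.4404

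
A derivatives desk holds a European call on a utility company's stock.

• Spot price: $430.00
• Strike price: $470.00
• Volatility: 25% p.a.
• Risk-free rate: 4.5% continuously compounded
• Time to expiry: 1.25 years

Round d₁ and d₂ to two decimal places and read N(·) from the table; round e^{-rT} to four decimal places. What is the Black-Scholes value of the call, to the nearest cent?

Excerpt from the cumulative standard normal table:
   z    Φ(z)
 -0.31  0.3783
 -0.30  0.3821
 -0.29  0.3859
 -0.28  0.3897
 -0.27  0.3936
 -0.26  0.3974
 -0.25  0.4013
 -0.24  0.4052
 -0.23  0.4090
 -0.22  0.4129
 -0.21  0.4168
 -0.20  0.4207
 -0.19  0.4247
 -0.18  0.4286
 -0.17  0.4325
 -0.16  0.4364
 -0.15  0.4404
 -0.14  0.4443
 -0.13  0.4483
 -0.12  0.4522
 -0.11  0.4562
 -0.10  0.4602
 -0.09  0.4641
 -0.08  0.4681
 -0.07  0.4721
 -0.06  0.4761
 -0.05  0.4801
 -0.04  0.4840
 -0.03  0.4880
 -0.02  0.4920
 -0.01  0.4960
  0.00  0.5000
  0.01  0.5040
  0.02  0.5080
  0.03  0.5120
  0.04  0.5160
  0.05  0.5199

$41.88

σ√T = 0.25 × 1.1180 = 0.2795
d₁ = [ln(430/470) + (0.045 + 0.25²/2)·1.25] / 0.2795 = [-0.0889 + 0.0953] / 0.2795 = 0.0228 which rounds to 0.02
d₂ = d₁ − σ√T = 0.0228 − 0.2795 = -0.2567 which rounds to -0.26
e^(−rT) = e^(−0.045·1.25) = 0.9453
C = 430·N(0.02) − 470·0.9453·N(-0.26) = 430·0.5080 − 470·0.9453·0.3974 = 218.4400 − 176.5612 = 41.8788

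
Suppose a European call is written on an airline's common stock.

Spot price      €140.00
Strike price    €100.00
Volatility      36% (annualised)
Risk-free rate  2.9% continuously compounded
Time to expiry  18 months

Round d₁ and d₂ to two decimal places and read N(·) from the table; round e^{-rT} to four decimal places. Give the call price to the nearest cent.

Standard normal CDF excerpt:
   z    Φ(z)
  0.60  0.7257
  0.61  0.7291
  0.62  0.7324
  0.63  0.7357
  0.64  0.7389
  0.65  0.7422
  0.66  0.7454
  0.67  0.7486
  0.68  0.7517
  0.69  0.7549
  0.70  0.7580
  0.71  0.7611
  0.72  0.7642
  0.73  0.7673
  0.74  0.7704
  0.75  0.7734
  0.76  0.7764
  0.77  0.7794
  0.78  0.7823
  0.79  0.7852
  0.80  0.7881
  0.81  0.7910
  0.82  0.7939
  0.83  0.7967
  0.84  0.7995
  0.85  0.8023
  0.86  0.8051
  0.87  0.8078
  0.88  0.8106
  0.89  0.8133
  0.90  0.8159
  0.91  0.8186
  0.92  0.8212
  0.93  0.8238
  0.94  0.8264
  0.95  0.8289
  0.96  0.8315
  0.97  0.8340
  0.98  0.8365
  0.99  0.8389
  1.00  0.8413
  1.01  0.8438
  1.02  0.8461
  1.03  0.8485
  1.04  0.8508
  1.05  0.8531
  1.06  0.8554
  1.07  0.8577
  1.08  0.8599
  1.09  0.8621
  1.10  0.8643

σ√T = 0.36 × 1.2247 = 0.4409
ln(S/K) + (r + σ²/2)T = ln(140/100) + (0.029 + 0.36²/2)·1.5 = 0.3365 + 0.1407 = 0.4772
d₁ = 0.4772 / 0.4409 = 1.0822 ⇒ 1.08
d₂ = d₁ − σ√T = 1.0822 − 0.4409 = 0.6413 ⇒ 0.64
e^(−rT) = e^(−0.029·1.5) = 0.9574
C = 140·N(1.08) − 100·0.9574·N(0.64) = 140·0.8599 − 100·0.9574·0.7389 = 120.3860 − 70.7423 = 49.6437

€49.64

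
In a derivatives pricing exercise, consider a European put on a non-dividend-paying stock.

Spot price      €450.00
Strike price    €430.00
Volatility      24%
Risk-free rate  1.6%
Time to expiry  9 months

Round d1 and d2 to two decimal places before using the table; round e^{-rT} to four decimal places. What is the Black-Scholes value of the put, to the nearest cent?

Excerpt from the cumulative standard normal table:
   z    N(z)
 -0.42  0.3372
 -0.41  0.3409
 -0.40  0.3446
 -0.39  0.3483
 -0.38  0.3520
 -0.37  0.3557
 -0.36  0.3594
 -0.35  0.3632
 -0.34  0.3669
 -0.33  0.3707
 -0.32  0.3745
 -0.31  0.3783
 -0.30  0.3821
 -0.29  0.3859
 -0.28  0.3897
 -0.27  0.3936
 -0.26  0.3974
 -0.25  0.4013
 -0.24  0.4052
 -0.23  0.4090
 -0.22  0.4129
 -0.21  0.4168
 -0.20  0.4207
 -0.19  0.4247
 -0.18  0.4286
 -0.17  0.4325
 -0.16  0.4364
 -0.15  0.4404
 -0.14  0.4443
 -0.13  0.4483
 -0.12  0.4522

σ√T = 0.24·√0.75 = 0.2078
d₁ = [ln(450/430) + (0.016 + 0.24²/2)·0.75] / 0.2078 = [0.0455 + 0.0336] / 0.2078 = 0.3804 ≈ 0.38
d₂ = d₁ − σ√T = 0.3804 − 0.2078 = 0.1725 ≈ 0.17
exp(−rT) = exp(−0.016·0.75) = 0.9881
P = 430·0.9881·N(-0.17) − 450·N(-0.38) = 430·0.9881·0.4325 − 450·0.3520 = 183.7619 − 158.4000 = 25.3619

€25.36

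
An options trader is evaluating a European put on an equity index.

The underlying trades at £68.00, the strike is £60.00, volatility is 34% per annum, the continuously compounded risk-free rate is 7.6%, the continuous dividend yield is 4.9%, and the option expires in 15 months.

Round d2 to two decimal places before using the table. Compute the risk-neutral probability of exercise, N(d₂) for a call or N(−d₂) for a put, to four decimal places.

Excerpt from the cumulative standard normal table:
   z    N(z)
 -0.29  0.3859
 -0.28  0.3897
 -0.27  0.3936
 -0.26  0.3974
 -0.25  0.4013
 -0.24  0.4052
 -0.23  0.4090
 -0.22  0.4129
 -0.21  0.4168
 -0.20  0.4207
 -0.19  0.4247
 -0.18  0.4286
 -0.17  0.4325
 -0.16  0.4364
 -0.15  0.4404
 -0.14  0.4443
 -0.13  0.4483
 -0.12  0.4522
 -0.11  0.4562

0.4090

σ√T = 0.34·√1.25 = 0.3801
d₁ = [ln(68/60) + (0.076 − 0.049 + 0.34²/2)·1.25] / 0.3801 = [0.1252 + 0.1060] / 0.3801 = 0.6081 ⇒ 0.61
d₂ = d₁ − σ√T = 0.6081 − 0.3801 = 0.2280 ⇒ 0.23
Pr(exercise) under Q = N(−d₂) = N(-0.23) = 0.4090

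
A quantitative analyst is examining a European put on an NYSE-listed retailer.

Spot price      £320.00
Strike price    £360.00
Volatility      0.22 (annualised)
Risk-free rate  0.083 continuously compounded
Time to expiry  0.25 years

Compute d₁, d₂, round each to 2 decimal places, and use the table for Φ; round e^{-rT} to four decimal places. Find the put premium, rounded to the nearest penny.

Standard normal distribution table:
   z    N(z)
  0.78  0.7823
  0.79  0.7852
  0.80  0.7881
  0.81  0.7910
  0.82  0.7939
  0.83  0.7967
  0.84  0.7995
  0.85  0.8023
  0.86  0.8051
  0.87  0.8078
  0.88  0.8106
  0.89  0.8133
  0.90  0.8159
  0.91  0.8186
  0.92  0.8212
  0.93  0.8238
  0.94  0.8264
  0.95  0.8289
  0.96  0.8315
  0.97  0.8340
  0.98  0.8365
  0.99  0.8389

σ√T = 0.22 × 0.5000 = 0.1100
d₁ = [ln(320/360) + (0.083 + 0.22²/2)·0.25] / 0.1100 = [-0.1178 + 0.0268] / 0.1100 = -0.8271 → -0.83
d₂ = d₁ − σ√T = -0.8271 − 0.1100 = -0.9371 → -0.94
exp(−rT) = exp(−0.083·0.25) = 0.9795
N(−d₂) = N(0.94) = 0.8264;  N(−d₁) = N(0.83) = 0.7967
P = 360·0.9795·0.8264 − 320·0.7967 = 291.4052 − 254.9440 = 36.4612

£36.46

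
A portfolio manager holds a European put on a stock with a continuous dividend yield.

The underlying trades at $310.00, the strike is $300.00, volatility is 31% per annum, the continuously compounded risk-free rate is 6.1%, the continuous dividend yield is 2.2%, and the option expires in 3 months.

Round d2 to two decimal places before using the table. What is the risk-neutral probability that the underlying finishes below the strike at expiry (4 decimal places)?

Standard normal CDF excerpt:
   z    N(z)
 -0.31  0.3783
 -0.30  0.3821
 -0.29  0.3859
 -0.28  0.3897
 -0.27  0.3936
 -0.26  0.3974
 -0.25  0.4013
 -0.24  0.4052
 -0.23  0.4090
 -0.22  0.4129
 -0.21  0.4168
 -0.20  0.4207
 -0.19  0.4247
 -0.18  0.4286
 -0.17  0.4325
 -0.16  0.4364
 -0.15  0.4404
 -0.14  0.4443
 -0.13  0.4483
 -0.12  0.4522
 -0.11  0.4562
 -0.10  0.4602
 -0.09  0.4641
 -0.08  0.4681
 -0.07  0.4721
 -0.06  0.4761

σ√T = 0.31·√0.25 = 0.1550
d₁ = [ln(310/300) + (0.061 − 0.022 + 0.31²/2)·0.25] / 0.1550 = [0.0328 + 0.0218] / 0.1550 = 0.3520 ⇒ 0.35
d₂ = d₁ − σ√T = 0.3520 − 0.1550 = 0.1970 ⇒ 0.20
Risk-neutral Pr[S_T < K] = N(−d₂) = N(-0.20) = 0.4207

0.4207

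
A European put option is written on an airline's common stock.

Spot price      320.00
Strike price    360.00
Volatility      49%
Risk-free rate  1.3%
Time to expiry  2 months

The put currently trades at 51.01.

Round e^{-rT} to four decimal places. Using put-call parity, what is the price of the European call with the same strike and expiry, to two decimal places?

exp(−rT) = exp(−0.013·0.1667) = 0.9978
Put-call parity: C − P = S − K·e^(−rT) = 320 − 360·0.9978 = 320 − 359.2080 = -39.2080
C = P + (C − P) = 51.01 + (-39.2080) = 11.8020

11.80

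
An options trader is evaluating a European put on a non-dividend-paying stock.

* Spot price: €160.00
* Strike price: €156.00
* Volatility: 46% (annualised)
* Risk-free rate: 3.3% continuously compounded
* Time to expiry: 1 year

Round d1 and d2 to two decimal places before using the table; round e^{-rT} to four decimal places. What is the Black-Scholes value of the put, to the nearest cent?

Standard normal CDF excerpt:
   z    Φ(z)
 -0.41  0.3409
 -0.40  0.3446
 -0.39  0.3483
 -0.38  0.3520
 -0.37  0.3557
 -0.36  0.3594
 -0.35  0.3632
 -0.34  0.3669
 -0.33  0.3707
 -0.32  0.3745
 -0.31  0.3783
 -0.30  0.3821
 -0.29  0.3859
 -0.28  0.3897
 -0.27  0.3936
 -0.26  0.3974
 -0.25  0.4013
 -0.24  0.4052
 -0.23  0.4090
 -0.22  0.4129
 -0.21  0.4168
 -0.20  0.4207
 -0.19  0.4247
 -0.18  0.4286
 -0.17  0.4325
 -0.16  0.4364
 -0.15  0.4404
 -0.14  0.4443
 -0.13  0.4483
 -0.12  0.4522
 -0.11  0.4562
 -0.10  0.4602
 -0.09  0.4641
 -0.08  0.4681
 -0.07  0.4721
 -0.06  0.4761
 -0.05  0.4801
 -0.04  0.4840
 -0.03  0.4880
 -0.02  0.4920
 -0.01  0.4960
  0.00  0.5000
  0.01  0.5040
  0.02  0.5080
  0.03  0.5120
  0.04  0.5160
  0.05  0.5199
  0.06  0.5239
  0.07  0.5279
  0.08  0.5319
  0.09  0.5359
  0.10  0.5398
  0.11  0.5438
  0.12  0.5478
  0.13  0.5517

σ√T = 0.46·√1 = 0.4600
d₁ = [ln(160/156) + (0.033 + 0.46²/2)·1] / 0.4600 = [0.0253 + 0.1388] / 0.4600 = 0.3568 ⇒ 0.36
d₂ = d₁ − σ√T = 0.3568 − 0.4600 = -0.1032 ⇒ -0.10
e^(−rT) = e^(−0.033·1) = 0.9675
N(−d₂) = N(0.10) = 0.5398;  N(−d₁) = N(-0.36) = 0.3594
P = 156·0.9675·0.5398 − 160·0.3594 = 81.4720 − 57.5040 = 23.9680

€23.97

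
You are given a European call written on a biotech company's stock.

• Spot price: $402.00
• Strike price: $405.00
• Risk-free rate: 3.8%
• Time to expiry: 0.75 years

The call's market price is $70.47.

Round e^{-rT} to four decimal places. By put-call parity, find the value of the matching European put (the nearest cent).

e^(−rT) = e^(−0.038·0.75) = 0.9719
Put-call parity: C − P = S − K·e^(−rT) = 402 − 405·0.9719 = 402 − 393.6195 = 8.3805
P = C − (C − P) = 70.47 − (8.3805) = 62.0895

$62.09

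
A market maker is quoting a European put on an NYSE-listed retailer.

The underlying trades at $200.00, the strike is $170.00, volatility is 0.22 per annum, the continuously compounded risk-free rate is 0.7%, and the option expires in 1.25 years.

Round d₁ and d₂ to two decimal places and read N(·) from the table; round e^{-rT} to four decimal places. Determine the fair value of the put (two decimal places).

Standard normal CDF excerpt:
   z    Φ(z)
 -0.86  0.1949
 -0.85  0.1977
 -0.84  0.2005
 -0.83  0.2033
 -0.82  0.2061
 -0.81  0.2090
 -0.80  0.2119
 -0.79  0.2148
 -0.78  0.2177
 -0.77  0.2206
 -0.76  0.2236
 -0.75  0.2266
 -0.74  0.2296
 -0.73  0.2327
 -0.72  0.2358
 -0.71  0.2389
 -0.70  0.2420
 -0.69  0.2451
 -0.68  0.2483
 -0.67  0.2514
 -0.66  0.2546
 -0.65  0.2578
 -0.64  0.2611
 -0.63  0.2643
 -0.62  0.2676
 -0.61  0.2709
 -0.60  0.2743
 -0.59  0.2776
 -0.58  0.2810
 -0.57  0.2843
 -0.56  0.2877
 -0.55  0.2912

T = 1.25;  σ√T = 0.2460
d₁ = [ln(200/170) + (0.007 + ½·0.22²)·1.25] / (σ√T) = (0.1625 + 0.0390) / 0.2460 = 0.8193 which rounds to 0.82
d₂ = 0.8193 − 0.2460 = 0.5733 which rounds to 0.57
exp(−rT) = exp(−0.007·1.25) = 0.9913
N(−d₂) = N(-0.57) = 0.2843;  N(−d₁) = N(-0.82) = 0.2061
P = 170·0.9913·0.2843 − 200·0.2061 = 47.9105 − 41.2200 = 6.6905

$6.69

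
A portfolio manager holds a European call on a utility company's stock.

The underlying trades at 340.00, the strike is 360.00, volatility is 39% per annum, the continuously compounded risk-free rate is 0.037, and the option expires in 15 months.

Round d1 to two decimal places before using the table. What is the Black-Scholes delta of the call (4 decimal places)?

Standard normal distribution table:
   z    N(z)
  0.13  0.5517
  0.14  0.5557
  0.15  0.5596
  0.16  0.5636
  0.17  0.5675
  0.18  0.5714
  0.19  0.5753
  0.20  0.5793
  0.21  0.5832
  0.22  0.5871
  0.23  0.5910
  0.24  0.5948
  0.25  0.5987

σ√T = 0.39·√1.25 = 0.4360
ln(S/K) + (r + σ²/2)T = ln(340/360) + (0.037 + 0.39²/2)·1.25 = -0.0572 + 0.1413 = 0.0842
d₁ = 0.0842 / 0.4360 = 0.1930 which rounds to 0.19
N(d₁) = N(0.19) = 0.5753
Δ_call = N(d₁) = 0.5753

0.5753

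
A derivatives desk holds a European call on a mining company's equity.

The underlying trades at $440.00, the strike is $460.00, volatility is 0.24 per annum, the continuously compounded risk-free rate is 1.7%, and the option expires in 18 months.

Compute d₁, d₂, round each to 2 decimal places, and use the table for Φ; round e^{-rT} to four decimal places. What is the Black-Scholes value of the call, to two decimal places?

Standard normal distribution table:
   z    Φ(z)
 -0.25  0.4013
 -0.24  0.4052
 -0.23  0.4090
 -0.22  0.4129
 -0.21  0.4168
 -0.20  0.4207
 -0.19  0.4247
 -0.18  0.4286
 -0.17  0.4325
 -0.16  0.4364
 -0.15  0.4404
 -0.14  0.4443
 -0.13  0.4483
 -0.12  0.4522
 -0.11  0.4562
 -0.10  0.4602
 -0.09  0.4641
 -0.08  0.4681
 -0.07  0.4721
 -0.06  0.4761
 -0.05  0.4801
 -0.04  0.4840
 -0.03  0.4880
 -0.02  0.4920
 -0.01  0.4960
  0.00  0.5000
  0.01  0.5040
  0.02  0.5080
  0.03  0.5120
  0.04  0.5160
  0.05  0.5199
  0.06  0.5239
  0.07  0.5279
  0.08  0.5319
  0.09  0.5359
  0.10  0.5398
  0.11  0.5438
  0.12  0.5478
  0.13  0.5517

σ√T = 0.24 × 1.2247 = 0.2939
d₁ = [ln(440/460) + (0.017 + 0.24²/2)·1.5] / 0.2939 = [-0.0445 + 0.0687] / 0.2939 = 0.0825 → 0.08
d₂ = d₁ − σ√T = 0.0825 − 0.2939 = -0.2114 → -0.21
e^(−rT) = e^(−0.017·1.5) = 0.9748
N(d₁) = N(0.08) = 0.5319;  N(d₂) = N(-0.21) = 0.4168
C = 440·0.5319 − 460·0.9748·0.4168 = 234.0360 − 186.8965 = 47.1395

$47.14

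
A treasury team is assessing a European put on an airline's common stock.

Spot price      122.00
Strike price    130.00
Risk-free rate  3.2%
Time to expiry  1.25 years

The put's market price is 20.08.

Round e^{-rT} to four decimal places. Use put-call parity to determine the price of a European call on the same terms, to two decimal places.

17.18

e^(−rT) = e^(−0.032·1.25) = 0.9608
Put-call parity: C − P = S − K·e^(−rT) = 122 − 130·0.9608 = 122 − 124.9040 = -2.9040
C = P + (C − P) = 20.08 + (-2.9040) = 17.1760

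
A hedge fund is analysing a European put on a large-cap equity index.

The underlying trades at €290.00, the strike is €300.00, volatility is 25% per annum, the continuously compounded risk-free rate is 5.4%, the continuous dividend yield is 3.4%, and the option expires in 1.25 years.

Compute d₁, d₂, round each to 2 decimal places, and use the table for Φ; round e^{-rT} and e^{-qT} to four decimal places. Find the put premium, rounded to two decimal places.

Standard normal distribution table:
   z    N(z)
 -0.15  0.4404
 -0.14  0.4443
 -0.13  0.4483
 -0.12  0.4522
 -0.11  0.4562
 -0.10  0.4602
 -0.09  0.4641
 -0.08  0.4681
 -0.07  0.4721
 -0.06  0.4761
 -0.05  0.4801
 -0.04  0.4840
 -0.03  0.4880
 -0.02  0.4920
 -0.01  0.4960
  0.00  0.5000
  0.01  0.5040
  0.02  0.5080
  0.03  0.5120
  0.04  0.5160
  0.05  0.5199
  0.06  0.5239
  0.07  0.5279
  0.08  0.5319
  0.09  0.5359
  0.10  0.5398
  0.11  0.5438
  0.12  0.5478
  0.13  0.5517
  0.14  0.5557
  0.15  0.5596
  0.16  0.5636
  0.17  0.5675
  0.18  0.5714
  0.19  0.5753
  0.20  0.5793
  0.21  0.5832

σ√T = 0.25 × 1.1180 = 0.2795
ln(S/K) + (r − q + σ²/2)T = ln(290/300) + (0.054 − 0.034 + 0.25²/2)·1.25 = -0.0339 + 0.0641 = 0.0302
d₁ = 0.0302 / 0.2795 = 0.1079 which rounds to 0.11
d₂ = d₁ − σ√T = 0.1079 − 0.2795 = -0.1716 which rounds to -0.17
exp(−qT) = exp(−0.034·1.25) = 0.9584;  exp(−rT) = exp(−0.054·1.25) = 0.9347
P = 300·0.9347·N(0.17) − 290·0.9584·N(-0.11) = 300·0.9347·0.5675 − 290·0.9584·0.4562 = 159.1327 − 126.7944 = 32.3383

€32.34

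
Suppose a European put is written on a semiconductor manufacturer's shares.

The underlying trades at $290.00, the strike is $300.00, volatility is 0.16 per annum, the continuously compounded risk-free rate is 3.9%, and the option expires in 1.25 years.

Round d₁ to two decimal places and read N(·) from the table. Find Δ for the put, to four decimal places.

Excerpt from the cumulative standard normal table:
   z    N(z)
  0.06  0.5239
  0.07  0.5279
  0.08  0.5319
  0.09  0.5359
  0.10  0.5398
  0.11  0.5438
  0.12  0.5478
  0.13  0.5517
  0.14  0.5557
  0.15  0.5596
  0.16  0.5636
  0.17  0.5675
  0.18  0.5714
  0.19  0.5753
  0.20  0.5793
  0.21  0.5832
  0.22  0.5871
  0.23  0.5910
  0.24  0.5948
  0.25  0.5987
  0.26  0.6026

σ√T = 0.16 × 1.1180 = 0.1789
ln(S/K) + (r + σ²/2)T = ln(290/300) + (0.039 + 0.16²/2)·1.25 = -0.0339 + 0.0648 = 0.0308
d₁ = 0.0308 / 0.1789 = 0.1724 → 0.17
N(d₁) = N(0.17) = 0.5675
Δ_put = N(d₁) − 1 = 0.5675 − 1 = -0.4325

-0.4325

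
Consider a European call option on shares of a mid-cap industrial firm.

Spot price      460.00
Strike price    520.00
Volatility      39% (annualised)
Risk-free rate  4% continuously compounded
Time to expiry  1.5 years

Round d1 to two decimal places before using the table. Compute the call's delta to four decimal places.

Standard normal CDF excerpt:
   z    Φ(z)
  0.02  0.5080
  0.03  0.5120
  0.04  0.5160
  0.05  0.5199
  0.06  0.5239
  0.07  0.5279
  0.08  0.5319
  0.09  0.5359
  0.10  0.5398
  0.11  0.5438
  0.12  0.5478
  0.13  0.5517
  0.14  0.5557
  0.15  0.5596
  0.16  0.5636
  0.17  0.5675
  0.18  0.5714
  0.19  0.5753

σ√T = 0.39·√1.5 = 0.4777
d₁ = [ln(460/520) + (0.04 + 0.39²/2)·1.5] / 0.4777 = [-0.1226 + 0.1741] / 0.4777 = 0.1078 which rounds to 0.11
N(d₁) = N(0.11) = 0.5438
Δ_call = N(d₁) = 0.5438

0.5438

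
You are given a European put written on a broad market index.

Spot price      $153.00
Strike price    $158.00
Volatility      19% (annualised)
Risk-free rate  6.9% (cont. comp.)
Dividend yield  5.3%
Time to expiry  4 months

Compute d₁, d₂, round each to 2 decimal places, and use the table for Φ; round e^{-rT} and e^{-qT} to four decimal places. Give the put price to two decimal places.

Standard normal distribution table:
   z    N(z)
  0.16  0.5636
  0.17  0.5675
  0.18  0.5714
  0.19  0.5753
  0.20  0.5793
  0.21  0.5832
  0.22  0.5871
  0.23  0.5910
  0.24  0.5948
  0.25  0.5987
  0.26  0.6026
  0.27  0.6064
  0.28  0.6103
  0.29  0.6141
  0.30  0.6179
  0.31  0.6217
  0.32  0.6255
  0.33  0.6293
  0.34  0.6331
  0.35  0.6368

$8.93

T = 0.3333;  σ√T = 0.1097
d₁ = [ln(153/158) + (0.069 − 0.053 + ½·0.19²)·0.3333] / (σ√T) = (-0.0322 + 0.0114) / 0.1097 = -0.1897 ⇒ -0.19
d₂ = -0.1897 − 0.1097 = -0.2994 ⇒ -0.30
exp(−qT) = exp(−0.053·0.3333) = 0.9825;  exp(−rT) = exp(−0.069·0.3333) = 0.9773
P = 158·0.9773·N(0.30) − 153·0.9825·N(0.19) = 158·0.9773·0.6179 − 153·0.9825·0.5753 = 95.4120 − 86.4805 = 8.9315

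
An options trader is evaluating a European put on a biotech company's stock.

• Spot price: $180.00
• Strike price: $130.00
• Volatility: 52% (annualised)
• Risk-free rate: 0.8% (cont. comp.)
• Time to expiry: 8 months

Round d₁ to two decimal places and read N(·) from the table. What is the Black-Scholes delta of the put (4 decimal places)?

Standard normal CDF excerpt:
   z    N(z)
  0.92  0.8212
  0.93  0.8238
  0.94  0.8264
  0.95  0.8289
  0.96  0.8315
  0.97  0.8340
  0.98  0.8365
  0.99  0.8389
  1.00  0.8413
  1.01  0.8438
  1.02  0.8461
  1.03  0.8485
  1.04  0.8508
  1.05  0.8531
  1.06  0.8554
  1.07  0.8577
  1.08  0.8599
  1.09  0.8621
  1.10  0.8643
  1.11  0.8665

σ√T = 0.52 × 0.8165 = 0.4246
d₁ = [ln(180/130) + (0.008 + 0.52²/2)·0.6667] / 0.4246 = [0.3254 + 0.0955] / 0.4246 = 0.9913 ≈ 0.99
N(d₁) = N(0.99) = 0.8389
Δ_put = N(d₁) − 1 = 0.8389 − 1 = -0.1611

-0.1611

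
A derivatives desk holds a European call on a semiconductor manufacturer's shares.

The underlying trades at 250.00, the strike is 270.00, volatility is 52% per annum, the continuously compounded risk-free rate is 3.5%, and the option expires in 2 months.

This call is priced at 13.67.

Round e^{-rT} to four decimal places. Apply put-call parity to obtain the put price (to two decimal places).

e^(−rT) = e^(−0.035·0.1667) = 0.9942
Put-call parity: C − P = S − K·e^(−rT) = 250 − 270·0.9942 = 250 − 268.4340 = -18.4340
P = C − (C − P) = 13.67 − (-18.4340) = 32.1040

32.10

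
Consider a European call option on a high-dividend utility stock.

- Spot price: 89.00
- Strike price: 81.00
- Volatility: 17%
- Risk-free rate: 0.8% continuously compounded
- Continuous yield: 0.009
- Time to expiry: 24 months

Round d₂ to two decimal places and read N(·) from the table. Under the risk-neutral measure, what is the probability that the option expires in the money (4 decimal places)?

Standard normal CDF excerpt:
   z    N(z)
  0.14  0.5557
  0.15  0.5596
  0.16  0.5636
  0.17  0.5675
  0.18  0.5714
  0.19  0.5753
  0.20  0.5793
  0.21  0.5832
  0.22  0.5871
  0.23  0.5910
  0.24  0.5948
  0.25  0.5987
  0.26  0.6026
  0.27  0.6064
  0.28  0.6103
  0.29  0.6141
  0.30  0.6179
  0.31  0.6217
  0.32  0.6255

0.6026

σ√T = 0.17·√2 = 0.2404
d₁ = [ln(89/81) + (0.008 − 0.009 + 0.17²/2)·2] / 0.2404 = [0.0942 + 0.0269] / 0.2404 = 0.5037 → 0.50
d₂ = d₁ − σ√T = 0.5037 − 0.2404 = 0.2632 → 0.26
Risk-neutral Pr[S_T > K] = N(d₂) = N(0.26) = 0.6026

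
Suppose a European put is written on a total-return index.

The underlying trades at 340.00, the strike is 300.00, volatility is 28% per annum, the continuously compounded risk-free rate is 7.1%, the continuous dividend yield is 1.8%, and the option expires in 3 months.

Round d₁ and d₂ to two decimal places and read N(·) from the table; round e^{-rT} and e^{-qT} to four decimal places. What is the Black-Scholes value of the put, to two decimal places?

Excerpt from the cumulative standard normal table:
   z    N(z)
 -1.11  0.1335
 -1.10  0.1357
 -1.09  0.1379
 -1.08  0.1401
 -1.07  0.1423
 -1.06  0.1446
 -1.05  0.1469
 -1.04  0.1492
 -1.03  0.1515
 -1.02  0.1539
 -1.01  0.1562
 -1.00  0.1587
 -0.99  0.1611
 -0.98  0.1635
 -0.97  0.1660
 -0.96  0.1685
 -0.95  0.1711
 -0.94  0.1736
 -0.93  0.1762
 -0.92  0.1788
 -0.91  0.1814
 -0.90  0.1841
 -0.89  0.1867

σ√T = 0.28 × 0.5000 = 0.1400
d₁ = [ln(340/300) + (0.071 − 0.018 + 0.28²/2)·0.25] / 0.1400 = [0.1252 + 0.0231] / 0.1400 = 1.0587 ≈ 1.06
d₂ = d₁ − σ√T = 1.0587 − 0.1400 = 0.9187 ≈ 0.92
e^(−qT) = e^(−0.018·0.25) = 0.9955;  e^(−rT) = e^(−0.071·0.25) = 0.9824
N(−d₂) = N(-0.92) = 0.1788;  N(−d₁) = N(-1.06) = 0.1446
P = 300·0.9824·0.1788 − 340·0.9955·0.1446 = 52.6959 − 48.9428 = 3.7532

3.75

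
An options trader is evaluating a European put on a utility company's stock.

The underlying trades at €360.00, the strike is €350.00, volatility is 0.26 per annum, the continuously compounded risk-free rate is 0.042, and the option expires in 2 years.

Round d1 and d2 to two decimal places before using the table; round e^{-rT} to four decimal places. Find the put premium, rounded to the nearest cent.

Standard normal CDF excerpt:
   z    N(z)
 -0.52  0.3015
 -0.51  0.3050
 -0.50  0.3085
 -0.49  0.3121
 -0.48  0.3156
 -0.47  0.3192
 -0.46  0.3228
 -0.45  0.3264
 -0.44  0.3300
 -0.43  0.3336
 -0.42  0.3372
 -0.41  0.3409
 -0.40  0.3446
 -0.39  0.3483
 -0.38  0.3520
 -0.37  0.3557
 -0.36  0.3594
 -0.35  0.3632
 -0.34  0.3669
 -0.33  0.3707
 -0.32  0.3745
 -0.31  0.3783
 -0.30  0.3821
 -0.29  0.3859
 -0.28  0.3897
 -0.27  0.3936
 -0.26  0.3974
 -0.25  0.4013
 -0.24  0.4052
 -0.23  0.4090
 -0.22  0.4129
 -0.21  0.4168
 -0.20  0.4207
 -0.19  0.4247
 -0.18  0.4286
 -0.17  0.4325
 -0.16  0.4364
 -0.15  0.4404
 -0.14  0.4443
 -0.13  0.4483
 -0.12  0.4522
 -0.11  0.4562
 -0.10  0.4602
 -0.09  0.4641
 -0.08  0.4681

T = 2;  σ√T = 0.3677
d₁ = [ln(360/350) + (0.042 + 0.26²/2)·2] / 0.3677 = [0.0282 + 0.1516] / 0.3677 = 0.4889 ≈ 0.49
d₂ = d₁ − σ√T = 0.4889 − 0.3677 = 0.1212 ≈ 0.12
exp(−rT) = exp(−0.042·2) = 0.9194
P = 350·0.9194·N(-0.12) − 360·N(-0.49) = 350·0.9194·0.4522 − 360·0.3121 = 145.5134 − 112.3560 = 33.1574

€33.16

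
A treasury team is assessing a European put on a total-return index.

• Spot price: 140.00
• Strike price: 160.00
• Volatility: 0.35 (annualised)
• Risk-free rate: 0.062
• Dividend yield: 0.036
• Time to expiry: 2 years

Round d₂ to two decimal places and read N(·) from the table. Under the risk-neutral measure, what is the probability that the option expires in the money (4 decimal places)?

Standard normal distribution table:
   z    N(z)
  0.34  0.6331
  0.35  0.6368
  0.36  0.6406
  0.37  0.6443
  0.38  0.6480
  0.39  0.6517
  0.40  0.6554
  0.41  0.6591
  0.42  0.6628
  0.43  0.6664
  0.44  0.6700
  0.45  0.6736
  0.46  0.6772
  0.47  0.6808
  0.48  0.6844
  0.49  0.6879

0.6591

T = 2;  σ√T = 0.4950
ln(S/K) + (r − q + σ²/2)T = ln(140/160) + (0.062 − 0.036 + 0.35²/2)·2 = -0.1335 + 0.1745 = 0.0410
d₁ = 0.0410 / 0.4950 = 0.0828 ≈ 0.08
d₂ = d₁ − σ√T = 0.0828 − 0.4950 = -0.4122 ≈ -0.41
Pr(exercise) under Q = N(−d₂) = N(0.41) = 0.6591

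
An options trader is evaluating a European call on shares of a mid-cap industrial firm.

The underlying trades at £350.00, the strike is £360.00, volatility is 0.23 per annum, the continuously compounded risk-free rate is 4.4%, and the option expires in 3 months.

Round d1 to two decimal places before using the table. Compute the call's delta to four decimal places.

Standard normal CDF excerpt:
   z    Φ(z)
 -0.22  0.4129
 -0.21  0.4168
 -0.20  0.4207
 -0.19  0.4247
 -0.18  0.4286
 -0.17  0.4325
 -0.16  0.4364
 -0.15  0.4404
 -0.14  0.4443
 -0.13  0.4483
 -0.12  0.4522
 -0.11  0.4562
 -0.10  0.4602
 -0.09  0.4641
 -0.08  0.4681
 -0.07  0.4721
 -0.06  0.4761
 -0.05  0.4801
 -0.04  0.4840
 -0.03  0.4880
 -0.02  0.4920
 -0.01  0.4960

0.4641

σ√T = 0.23·√0.25 = 0.1150
ln(S/K) + (r + σ²/2)T = ln(350/360) + (0.044 + 0.23²/2)·0.25 = -0.0282 + 0.0176 = -0.0106
d₁ = -0.0106 / 0.1150 = -0.0918 which rounds to -0.09
N(d₁) = N(-0.09) = 0.4641
Δ_call = N(d₁) = 0.4641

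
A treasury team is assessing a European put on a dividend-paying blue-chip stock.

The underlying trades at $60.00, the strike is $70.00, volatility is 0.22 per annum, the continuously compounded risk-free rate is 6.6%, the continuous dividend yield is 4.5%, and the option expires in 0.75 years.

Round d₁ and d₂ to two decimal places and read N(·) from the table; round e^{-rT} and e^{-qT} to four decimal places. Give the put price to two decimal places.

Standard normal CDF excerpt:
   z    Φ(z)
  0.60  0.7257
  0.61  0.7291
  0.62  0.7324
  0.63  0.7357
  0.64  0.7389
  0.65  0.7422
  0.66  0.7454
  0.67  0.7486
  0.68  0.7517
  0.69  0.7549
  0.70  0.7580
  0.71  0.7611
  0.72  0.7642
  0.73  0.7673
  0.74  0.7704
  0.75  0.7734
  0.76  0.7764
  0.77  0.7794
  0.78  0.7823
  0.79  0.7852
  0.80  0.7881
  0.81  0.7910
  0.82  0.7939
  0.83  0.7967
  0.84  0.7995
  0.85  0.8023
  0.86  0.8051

T = 0.75;  σ√T = 0.1905
d₁ = [ln(60/70) + (0.066 − 0.045 + 0.22²/2)·0.75] / 0.1905 = [-0.1542 + 0.0339] / 0.1905 = -0.6312 ⇒ -0.63
d₂ = d₁ − σ√T = -0.6312 − 0.1905 = -0.8217 ⇒ -0.82
e^(−qT) = e^(−0.045·0.75) = 0.9668;  e^(−rT) = e^(−0.066·0.75) = 0.9517
N(−d₂) = N(0.82) = 0.7939;  N(−d₁) = N(0.63) = 0.7357
P = 70·0.9517·0.7939 − 60·0.9668·0.7357 = 52.8888 − 42.6765 = 10.2123

$10.21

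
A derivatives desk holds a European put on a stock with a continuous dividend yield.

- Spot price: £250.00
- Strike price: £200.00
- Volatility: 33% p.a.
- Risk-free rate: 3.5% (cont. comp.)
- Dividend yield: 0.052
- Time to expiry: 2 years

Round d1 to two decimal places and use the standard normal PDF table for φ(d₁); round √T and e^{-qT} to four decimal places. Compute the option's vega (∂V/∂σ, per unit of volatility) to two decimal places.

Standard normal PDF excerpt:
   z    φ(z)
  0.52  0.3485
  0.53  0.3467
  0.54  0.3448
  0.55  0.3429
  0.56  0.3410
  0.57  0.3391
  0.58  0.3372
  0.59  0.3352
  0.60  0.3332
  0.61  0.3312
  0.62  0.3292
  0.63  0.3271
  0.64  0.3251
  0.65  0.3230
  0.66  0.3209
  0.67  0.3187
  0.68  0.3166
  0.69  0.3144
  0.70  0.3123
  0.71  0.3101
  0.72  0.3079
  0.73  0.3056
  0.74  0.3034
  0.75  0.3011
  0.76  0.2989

103.58

σ√T = 0.33·√2 = 0.4667
d₁ = [ln(250/200) + (0.035 − 0.052 + ½·0.33²)·2] / (σ√T) = (0.2231 + 0.0749) / 0.4667 = 0.6386 which rounds to 0.64
√T = √2 = 1.4142
φ(d₁) = φ(0.64) = 0.3251
e^(−qT) = e^(−0.052·2) = 0.9012
vega = S·e^(−qT)·φ(d₁)·√T = 250·0.9012·0.3251·1.4142 = 103.5831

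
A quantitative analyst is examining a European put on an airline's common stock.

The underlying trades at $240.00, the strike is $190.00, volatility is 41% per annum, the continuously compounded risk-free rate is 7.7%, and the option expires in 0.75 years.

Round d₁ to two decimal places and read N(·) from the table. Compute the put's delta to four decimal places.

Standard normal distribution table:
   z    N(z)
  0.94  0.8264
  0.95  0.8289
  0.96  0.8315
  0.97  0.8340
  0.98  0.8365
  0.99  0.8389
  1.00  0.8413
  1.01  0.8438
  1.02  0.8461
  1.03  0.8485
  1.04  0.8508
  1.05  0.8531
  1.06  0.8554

-0.1587

T = 0.75;  σ√T = 0.3551
d₁ = [ln(240/190) + (0.077 + ½·0.41²)·0.75] / (σ√T) = (0.2336 + 0.1208) / 0.3551 = 0.9981 → 1.00
N(d₁) = N(1.00) = 0.8413
Δ_put = N(d₁) − 1 = 0.8413 − 1 = -0.1587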